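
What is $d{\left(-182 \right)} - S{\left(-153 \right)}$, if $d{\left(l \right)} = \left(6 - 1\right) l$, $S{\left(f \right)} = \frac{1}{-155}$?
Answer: $- \frac{141049}{155} \approx -909.99$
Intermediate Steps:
$S{\left(f \right)} = - \frac{1}{155}$
$d{\left(l \right)} = 5 l$
$d{\left(-182 \right)} - S{\left(-153 \right)} = 5 \left(-182\right) - - \frac{1}{155} = -910 + \frac{1}{155} = - \frac{141049}{155}$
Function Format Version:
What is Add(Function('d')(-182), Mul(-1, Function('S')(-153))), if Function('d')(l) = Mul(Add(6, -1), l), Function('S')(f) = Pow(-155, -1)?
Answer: Rational(-141049, 155) ≈ -909.99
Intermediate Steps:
Function('S')(f) = Rational(-1, 155)
Function('d')(l) = Mul(5, l)
Add(Function('d')(-182), Mul(-1, Function('S')(-153))) = Add(Mul(5, -182), Mul(-1, Rational(-1, 155))) = Add(-910, Rational(1, 155)) = Rational(-141049, 155)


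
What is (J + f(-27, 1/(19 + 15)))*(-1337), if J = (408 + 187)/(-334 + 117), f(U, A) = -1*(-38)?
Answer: -1461341/31 ≈ -47140.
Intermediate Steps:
f(U, A) = 38
J = -85/31 (J = 595/(-217) = 595*(-1/217) = -85/31 ≈ -2.7419)
(J + f(-27, 1/(19 + 15)))*(-1337) = (-85/31 + 38)*(-1337) = (1093/31)*(-1337) = -1461341/31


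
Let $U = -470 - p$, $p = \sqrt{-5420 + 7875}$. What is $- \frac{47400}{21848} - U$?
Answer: $\frac{1277645}{2731} + \sqrt{2455} \approx 517.38$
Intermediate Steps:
$p = \sqrt{2455} \approx 49.548$
$U = -470 - \sqrt{2455} \approx -519.55$
$- \frac{47400}{21848} - U = - \frac{47400}{21848} - \left(-470 - \sqrt{2455}\right) = \left(-47400\right) \frac{1}{21848} + \left(470 + \sqrt{2455}\right) = - \frac{5925}{2731} + \left(470 + \sqrt{2455}\right) = \frac{1277645}{2731} + \sqrt{2455}$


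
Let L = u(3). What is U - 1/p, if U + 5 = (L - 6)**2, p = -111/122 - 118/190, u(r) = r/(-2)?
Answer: 3683675/70972 ≈ 51.903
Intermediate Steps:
u(r) = -r/2 (u(r) = r*(-1/2) = -r/2)
L = -3/2 (L = -1/2*3 = -3/2 ≈ -1.5000)
p = -17743/11590 (p = -111*1/122 - 118*1/190 = -111/122 - 59/95 = -17743/11590 ≈ -1.5309)
U = 205/4 (U = -5 + (-3/2 - 6)**2 = -5 + (-15/2)**2 = -5 + 225/4 = 205/4 ≈ 51.250)
U - 1/p = 205/4 - 1/(-17743/11590) = 205/4 - 1*(-11590/17743) = 205/4 + 11590/17743 = 3683675/70972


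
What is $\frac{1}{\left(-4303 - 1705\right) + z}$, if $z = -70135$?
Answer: $- \frac{1}{76143} \approx -1.3133 \cdot 10^{-5}$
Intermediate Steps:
$\frac{1}{\left(-4303 - 1705\right) + z} = \frac{1}{\left(-4303 - 1705\right) - 70135} = \frac{1}{-6008 - 70135} = \frac{1}{-76143} = - \frac{1}{76143}$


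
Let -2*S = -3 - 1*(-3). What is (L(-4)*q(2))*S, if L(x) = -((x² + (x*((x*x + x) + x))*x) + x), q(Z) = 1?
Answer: 0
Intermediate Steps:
S = 0 (S = -(-3 - 1*(-3))/2 = -(-3 + 3)/2 = -½*0 = 0)
L(x) = -x - x² - x²*(x² + 2*x) (L(x) = -((x² + (x*((x² + x) + x))*x) + x) = -((x² + (x*((x + x²) + x))*x) + x) = -((x² + (x*(x² + 2*x))*x) + x) = -((x² + x²*(x² + 2*x)) + x) = -(x + x² + x²*(x² + 2*x)) = -x - x² - x²*(x² + 2*x))
(L(-4)*q(2))*S = (-1*(-4)*(1 - 4 + (-4)³ + 2*(-4)²)*1)*0 = (-1*(-4)*(1 - 4 - 64 + 2*16)*1)*0 = (-1*(-4)*(1 - 4 - 64 + 32)*1)*0 = (-1*(-4)*(-35)*1)*0 = -140*1*0 = -140*0 = 0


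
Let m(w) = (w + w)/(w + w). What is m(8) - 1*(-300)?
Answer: 301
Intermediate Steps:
m(w) = 1 (m(w) = (2*w)/((2*w)) = (2*w)*(1/(2*w)) = 1)
m(8) - 1*(-300) = 1 - 1*(-300) = 1 + 300 = 301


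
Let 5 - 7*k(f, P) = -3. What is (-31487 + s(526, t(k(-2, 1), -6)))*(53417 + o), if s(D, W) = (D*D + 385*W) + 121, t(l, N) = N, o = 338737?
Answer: 95293422000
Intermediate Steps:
k(f, P) = 8/7 (k(f, P) = 5/7 - ⅐*(-3) = 5/7 + 3/7 = 8/7)
s(D, W) = 121 + D² + 385*W (s(D, W) = (D² + 385*W) + 121 = 121 + D² + 385*W)
(-31487 + s(526, t(k(-2, 1), -6)))*(53417 + o) = (-31487 + (121 + 526² + 385*(-6)))*(53417 + 338737) = (-31487 + (121 + 276676 - 2310))*392154 = (-31487 + 274487)*392154 = 243000*392154 = 95293422000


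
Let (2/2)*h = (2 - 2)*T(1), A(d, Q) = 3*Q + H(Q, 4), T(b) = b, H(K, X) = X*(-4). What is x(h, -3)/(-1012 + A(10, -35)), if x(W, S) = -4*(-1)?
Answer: -4/1133 ≈ -0.0035305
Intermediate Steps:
H(K, X) = -4*X
A(d, Q) = -16 + 3*Q (A(d, Q) = 3*Q - 4*4 = 3*Q - 16 = -16 + 3*Q)
h = 0 (h = (2 - 2)*1 = 0*1 = 0)
x(W, S) = 4
x(h, -3)/(-1012 + A(10, -35)) = 4/(-1012 + (-16 + 3*(-35))) = 4/(-1012 + (-16 - 105)) = 4/(-1012 - 121) = 4/(-1133) = 4*(-1/1133) = -4/1133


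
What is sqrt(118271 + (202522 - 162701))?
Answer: 2*sqrt(39523) ≈ 397.61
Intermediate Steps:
sqrt(118271 + (202522 - 162701)) = sqrt(118271 + 39821) = sqrt(158092) = 2*sqrt(39523)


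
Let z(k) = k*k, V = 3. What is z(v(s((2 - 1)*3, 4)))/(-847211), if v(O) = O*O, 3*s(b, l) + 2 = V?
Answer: -1/68624091 ≈ -1.4572e-8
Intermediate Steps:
s(b, l) = ⅓ (s(b, l) = -⅔ + (⅓)*3 = -⅔ + 1 = ⅓)
v(O) = O²
z(k) = k²
z(v(s((2 - 1)*3, 4)))/(-847211) = ((⅓)²)²/(-847211) = (⅑)²*(-1/847211) = (1/81)*(-1/847211) = -1/68624091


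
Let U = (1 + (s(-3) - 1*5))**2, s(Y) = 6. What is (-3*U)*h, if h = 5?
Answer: -60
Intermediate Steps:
U = 4 (U = (1 + (6 - 1*5))**2 = (1 + (6 - 5))**2 = (1 + 1)**2 = 2**2 = 4)
(-3*U)*h = -3*4*5 = -12*5 = -60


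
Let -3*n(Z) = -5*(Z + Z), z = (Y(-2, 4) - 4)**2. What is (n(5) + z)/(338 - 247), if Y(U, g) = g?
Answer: 50/273 ≈ 0.18315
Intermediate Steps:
z = 0 (z = (4 - 4)**2 = 0**2 = 0)
n(Z) = 10*Z/3 (n(Z) = -(-5)*(Z + Z)/3 = -(-5)*2*Z/3 = -(-10)*Z/3 = 10*Z/3)
(n(5) + z)/(338 - 247) = ((10/3)*5 + 0)/(338 - 247) = (50/3 + 0)/91 = (50/3)*(1/91) = 50/273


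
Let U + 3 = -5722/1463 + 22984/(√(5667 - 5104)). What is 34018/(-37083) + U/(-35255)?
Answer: -1754207668957/1912669384395 - 22984*√563/19848565 ≈ -0.94463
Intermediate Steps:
U = -10111/1463 + 22984*√563/563 (U = -3 + (-5722/1463 + 22984/(√(5667 - 5104))) = -3 + (-5722*1/1463 + 22984/(√563)) = -3 + (-5722/1463 + 22984*(√563/563)) = -3 + (-5722/1463 + 22984*√563/563) = -10111/1463 + 22984*√563/563 ≈ 961.75)
34018/(-37083) + U/(-35255) = 34018/(-37083) + (-10111/1463 + 22984*√563/563)/(-35255) = 34018*(-1/37083) + (-10111/1463 + 22984*√563/563)*(-1/35255) = -34018/37083 + (10111/51578065 - 22984*√563/19848565) = -1754207668957/1912669384395 - 22984*√563/19848565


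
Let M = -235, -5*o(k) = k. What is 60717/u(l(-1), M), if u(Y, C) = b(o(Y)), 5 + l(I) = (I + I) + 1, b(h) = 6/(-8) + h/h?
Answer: 242868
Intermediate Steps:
o(k) = -k/5
b(h) = ¼ (b(h) = 6*(-⅛) + 1 = -¾ + 1 = ¼)
l(I) = -4 + 2*I (l(I) = -5 + ((I + I) + 1) = -5 + (2*I + 1) = -5 + (1 + 2*I) = -4 + 2*I)
u(Y, C) = ¼
60717/u(l(-1), M) = 60717/(¼) = 60717*4 = 242868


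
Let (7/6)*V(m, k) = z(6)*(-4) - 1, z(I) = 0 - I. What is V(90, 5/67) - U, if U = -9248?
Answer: 64874/7 ≈ 9267.7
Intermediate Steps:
z(I) = -I
V(m, k) = 138/7 (V(m, k) = 6*(-1*6*(-4) - 1)/7 = 6*(-6*(-4) - 1)/7 = 6*(24 - 1)/7 = (6/7)*23 = 138/7)
V(90, 5/67) - U = 138/7 - 1*(-9248) = 138/7 + 9248 = 64874/7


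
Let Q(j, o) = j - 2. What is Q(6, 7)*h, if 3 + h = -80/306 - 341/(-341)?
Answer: -1384/153 ≈ -9.0457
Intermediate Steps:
h = -346/153 (h = -3 + (-80/306 - 341/(-341)) = -3 + (-80*1/306 - 341*(-1/341)) = -3 + (-40/153 + 1) = -3 + 113/153 = -346/153 ≈ -2.2614)
Q(j, o) = -2 + j
Q(6, 7)*h = (-2 + 6)*(-346/153) = 4*(-346/153) = -1384/153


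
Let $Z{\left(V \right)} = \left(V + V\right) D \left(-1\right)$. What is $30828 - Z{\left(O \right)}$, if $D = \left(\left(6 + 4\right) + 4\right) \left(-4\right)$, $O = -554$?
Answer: $92876$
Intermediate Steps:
$D = -56$ ($D = \left(10 + 4\right) \left(-4\right) = 14 \left(-4\right) = -56$)
$Z{\left(V \right)} = 112 V$ ($Z{\left(V \right)} = \left(V + V\right) \left(-56\right) \left(-1\right) = 2 V \left(-56\right) \left(-1\right) = - 112 V \left(-1\right) = 112 V$)
$30828 - Z{\left(O \right)} = 30828 - 112 \left(-554\right) = 30828 - -62048 = 30828 + 62048 = 92876$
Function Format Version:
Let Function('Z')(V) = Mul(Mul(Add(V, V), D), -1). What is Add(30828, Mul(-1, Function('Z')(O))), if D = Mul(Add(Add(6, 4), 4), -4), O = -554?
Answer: 92876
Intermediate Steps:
D = -56 (D = Mul(Add(10, 4), -4) = Mul(14, -4) = -56)
Function('Z')(V) = Mul(112, V) (Function('Z')(V) = Mul(Mul(Add(V, V), -56), -1) = Mul(Mul(Mul(2, V), -56), -1) = Mul(Mul(-112, V), -1) = Mul(112, V))
Add(30828, Mul(-1, Function('Z')(O))) = Add(30828, Mul(-1, Mul(112, -554))) = Add(30828, Mul(-1, -62048)) = Add(30828, 62048) = 92876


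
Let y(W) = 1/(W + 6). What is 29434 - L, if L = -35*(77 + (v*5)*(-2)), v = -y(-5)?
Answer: 32479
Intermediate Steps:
y(W) = 1/(6 + W)
v = -1 (v = -1/(6 - 5) = -1/1 = -1*1 = -1)
L = -3045 (L = -35*(77 - 1*5*(-2)) = -35*(77 - 5*(-2)) = -35*(77 + 10) = -35*87 = -3045)
29434 - L = 29434 - 1*(-3045) = 29434 + 3045 = 32479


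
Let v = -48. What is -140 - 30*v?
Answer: 1300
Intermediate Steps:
-140 - 30*v = -140 - 30*(-48) = -140 + 1440 = 1300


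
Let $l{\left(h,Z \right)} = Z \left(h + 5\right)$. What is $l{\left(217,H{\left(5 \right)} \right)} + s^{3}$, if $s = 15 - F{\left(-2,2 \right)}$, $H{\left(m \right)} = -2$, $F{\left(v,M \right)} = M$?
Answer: $1753$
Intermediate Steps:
$l{\left(h,Z \right)} = Z \left(5 + h\right)$
$s = 13$ ($s = 15 - 2 = 13$)
$l{\left(217,H{\left(5 \right)} \right)} + s^{3} = - 2 \left(5 + 217\right) + 13^{3} = \left(-2\right) 222 + 2197 = -444 + 2197 = 1753$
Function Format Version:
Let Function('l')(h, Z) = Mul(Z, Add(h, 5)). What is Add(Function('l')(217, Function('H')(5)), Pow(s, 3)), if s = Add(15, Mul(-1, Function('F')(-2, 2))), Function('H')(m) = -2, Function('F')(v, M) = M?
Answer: 1753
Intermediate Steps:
Function('l')(h, Z) = Mul(Z, Add(5, h))
s = 13 (s = Add(15, Mul(-1, 2)) = Add(15, -2) = 13)
Add(Function('l')(217, Function('H')(5)), Pow(s, 3)) = Add(Mul(-2, Add(5, 217)), Pow(13, 3)) = Add(Mul(-2, 222), 2197) = Add(-444, 2197) = 1753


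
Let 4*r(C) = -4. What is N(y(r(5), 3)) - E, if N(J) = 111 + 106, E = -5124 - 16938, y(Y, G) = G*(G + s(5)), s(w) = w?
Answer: 22279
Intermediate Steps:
r(C) = -1 (r(C) = (¼)*(-4) = -1)
y(Y, G) = G*(5 + G) (y(Y, G) = G*(G + 5) = G*(5 + G))
E = -22062
N(J) = 217
N(y(r(5), 3)) - E = 217 - 1*(-22062) = 217 + 22062 = 22279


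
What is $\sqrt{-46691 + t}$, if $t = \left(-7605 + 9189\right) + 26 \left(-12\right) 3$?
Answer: $i \sqrt{46043} \approx 214.58 i$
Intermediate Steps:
$t = 648$ ($t = 1584 - 936 = 648$)
$\sqrt{-46691 + t} = \sqrt{-46691 + 648} = \sqrt{-46043} = i \sqrt{46043}$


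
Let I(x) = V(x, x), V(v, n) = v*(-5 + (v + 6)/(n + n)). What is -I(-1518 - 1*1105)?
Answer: -23613/2 ≈ -11807.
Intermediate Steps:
V(v, n) = v*(-5 + (6 + v)/(2*n)) (V(v, n) = v*(-5 + (6 + v)/((2*n))) = v*(-5 + (6 + v)*(1/(2*n))) = v*(-5 + (6 + v)/(2*n)))
I(x) = 3 - 9*x/2 (I(x) = x*(6 + x - 10*x)/(2*x) = x*(6 - 9*x)/(2*x) = 3 - 9*x/2)
-I(-1518 - 1*1105) = -(3 - 9*(-1518 - 1*1105)/2) = -(3 - 9*(-1518 - 1105)/2) = -(3 - 9/2*(-2623)) = -(3 + 23607/2) = -1*23613/2 = -23613/2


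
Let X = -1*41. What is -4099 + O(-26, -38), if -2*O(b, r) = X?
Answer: -8157/2 ≈ -4078.5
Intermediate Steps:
X = -41
O(b, r) = 41/2 (O(b, r) = -½*(-41) = 41/2)
-4099 + O(-26, -38) = -4099 + 41/2 = -8157/2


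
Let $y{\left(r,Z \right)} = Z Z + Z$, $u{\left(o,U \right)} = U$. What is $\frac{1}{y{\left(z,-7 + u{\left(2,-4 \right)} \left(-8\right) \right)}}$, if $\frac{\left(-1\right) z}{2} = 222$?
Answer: $\frac{1}{650} \approx 0.0015385$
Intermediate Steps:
$z = -444$ ($z = \left(-2\right) 222 = -444$)
$y{\left(r,Z \right)} = Z + Z^{2}$ ($y{\left(r,Z \right)} = Z^{2} + Z = Z + Z^{2}$)
$\frac{1}{y{\left(z,-7 + u{\left(2,-4 \right)} \left(-8\right) \right)}} = \frac{1}{\left(-7 - -32\right) \left(1 - -25\right)} = \frac{1}{\left(-7 + 32\right) \left(1 + \left(-7 + 32\right)\right)} = \frac{1}{25 \left(1 + 25\right)} = \frac{1}{25 \cdot 26} = \frac{1}{650}$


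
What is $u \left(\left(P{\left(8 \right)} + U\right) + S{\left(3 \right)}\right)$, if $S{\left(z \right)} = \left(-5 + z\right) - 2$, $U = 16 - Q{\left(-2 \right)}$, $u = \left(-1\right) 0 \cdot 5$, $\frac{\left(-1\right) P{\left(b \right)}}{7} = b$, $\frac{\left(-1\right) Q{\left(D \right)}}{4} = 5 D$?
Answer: $0$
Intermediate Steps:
$Q{\left(D \right)} = - 20 D$ ($Q{\left(D \right)} = - 4 \cdot 5 D = - 20 D$)
$P{\left(b \right)} = - 7 b$
$u = 0$ ($u = 0 \cdot 5 = 0$)
$U = -24$ ($U = 16 - \left(-20\right) \left(-2\right) = 16 - 40 = -24$)
$S{\left(z \right)} = -7 + z$
$u \left(\left(P{\left(8 \right)} + U\right) + S{\left(3 \right)}\right) = 0 \left(\left(\left(-7\right) 8 - 24\right) + \left(-7 + 3\right)\right) = 0 \left(\left(-56 - 24\right) - 4\right) = 0 \left(-80 - 4\right) = 0 \left(-84\right) = 0$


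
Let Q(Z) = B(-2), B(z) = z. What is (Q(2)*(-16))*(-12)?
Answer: -384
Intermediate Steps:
Q(Z) = -2
(Q(2)*(-16))*(-12) = -2*(-16)*(-12) = 32*(-12) = -384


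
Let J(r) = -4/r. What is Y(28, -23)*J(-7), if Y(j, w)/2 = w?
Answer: -184/7 ≈ -26.286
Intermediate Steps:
Y(j, w) = 2*w
Y(28, -23)*J(-7) = (2*(-23))*(-4/(-7)) = -(-184)*(-1)/7 = -46*4/7 = -184/7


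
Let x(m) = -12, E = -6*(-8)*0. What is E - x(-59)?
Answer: 12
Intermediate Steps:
E = 0 (E = 48*0 = 0)
E - x(-59) = 0 - 1*(-12) = 0 + 12 = 12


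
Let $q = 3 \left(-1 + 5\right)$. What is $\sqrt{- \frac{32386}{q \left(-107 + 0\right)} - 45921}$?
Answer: $\frac{i \sqrt{18916587138}}{642} \approx 214.23 i$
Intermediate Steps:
$q = 12$ ($q = 3 \cdot 4 = 12$)
$\sqrt{- \frac{32386}{q \left(-107 + 0\right)} - 45921} = \sqrt{- \frac{32386}{12 \left(-107 + 0\right)} - 45921} = \sqrt{- \frac{32386}{12 \left(-107\right)} - 45921} = \sqrt{- \frac{32386}{-1284} - 45921} = \sqrt{\left(-32386\right) \left(- \frac{1}{1284}\right) - 45921} = \sqrt{\frac{16193}{642} - 45921} = \sqrt{- \frac{29465089}{642}} = \frac{i \sqrt{18916587138}}{642}$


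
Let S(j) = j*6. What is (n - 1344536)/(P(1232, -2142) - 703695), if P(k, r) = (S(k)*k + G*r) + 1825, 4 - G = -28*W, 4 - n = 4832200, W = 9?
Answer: -3088366/3928361 ≈ -0.78617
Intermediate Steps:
n = -4832196 (n = 4 - 1*4832200 = 4 - 4832200 = -4832196)
G = 256 (G = 4 - (-28)*9 = 4 - 1*(-252) = 4 + 252 = 256)
S(j) = 6*j
P(k, r) = 1825 + 6*k**2 + 256*r (P(k, r) = ((6*k)*k + 256*r) + 1825 = (6*k**2 + 256*r) + 1825 = 1825 + 6*k**2 + 256*r)
(n - 1344536)/(P(1232, -2142) - 703695) = (-4832196 - 1344536)/((1825 + 6*1232**2 + 256*(-2142)) - 703695) = -6176732/((1825 + 6*1517824 - 548352) - 703695) = -6176732/((1825 + 9106944 - 548352) - 703695) = -6176732/(8560417 - 703695) = -6176732/7856722 = -6176732*1/7856722 = -3088366/3928361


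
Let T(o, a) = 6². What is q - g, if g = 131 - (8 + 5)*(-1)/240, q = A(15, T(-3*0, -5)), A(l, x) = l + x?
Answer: -19213/240 ≈ -80.054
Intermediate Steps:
T(o, a) = 36
q = 51 (q = 15 + 36 = 51)
g = 31453/240 (g = 131 - 13*(-1)/240 = 131 - (-13)/240 = 131 - 1*(-13/240) = 131 + 13/240 = 31453/240 ≈ 131.05)
q - g = 51 - 1*31453/240 = 51 - 31453/240 = -19213/240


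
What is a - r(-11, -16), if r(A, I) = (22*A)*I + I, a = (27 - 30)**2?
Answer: -3847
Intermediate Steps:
a = 9 (a = (-3)**2 = 9)
r(A, I) = I + 22*A*I (r(A, I) = 22*A*I + I = I + 22*A*I)
a - r(-11, -16) = 9 - (-16)*(1 + 22*(-11)) = 9 - (-16)*(1 - 242) = 9 - (-16)*(-241) = 9 - 1*3856 = 9 - 3856 = -3847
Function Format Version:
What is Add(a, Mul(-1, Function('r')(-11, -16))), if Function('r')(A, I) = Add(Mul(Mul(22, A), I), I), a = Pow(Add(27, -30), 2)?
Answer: -3847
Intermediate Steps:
a = 9 (a = Pow(-3, 2) = 9)
Function('r')(A, I) = Add(I, Mul(22, A, I)) (Function('r')(A, I) = Add(Mul(22, A, I), I) = Add(I, Mul(22, A, I)))
Add(a, Mul(-1, Function('r')(-11, -16))) = Add(9, Mul(-1, Mul(-16, Add(1, Mul(22, -11))))) = Add(9, Mul(-1, Mul(-16, Add(1, -242)))) = Add(9, Mul(-1, Mul(-16, -241))) = Add(9, Mul(-1, 3856)) = Add(9, -3856) = -3847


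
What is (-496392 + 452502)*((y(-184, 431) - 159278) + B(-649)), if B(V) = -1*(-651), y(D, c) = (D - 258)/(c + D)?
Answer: 6962217570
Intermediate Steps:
y(D, c) = (-258 + D)/(D + c)
B(V) = 651
(-496392 + 452502)*((y(-184, 431) - 159278) + B(-649)) = (-496392 + 452502)*(((-258 - 184)/(-184 + 431) - 159278) + 651) = -43890*((-442/247 - 159278) + 651) = -43890*(((1/247)*(-442) - 159278) + 651) = -43890*((-34/19 - 159278) + 651) = -43890*(-3026316/19 + 651) = -43890*(-3013947/19) = 6962217570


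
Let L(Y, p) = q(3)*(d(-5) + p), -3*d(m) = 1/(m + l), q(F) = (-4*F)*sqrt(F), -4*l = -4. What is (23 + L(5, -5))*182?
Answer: 4186 + 10738*sqrt(3) ≈ 22785.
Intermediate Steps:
l = 1 (l = -1/4*(-4) = 1)
q(F) = -4*F**(3/2)
d(m) = -1/(3*(1 + m)) (d(m) = -1/(3*(m + 1)) = -1/(3*(1 + m)))
L(Y, p) = -12*sqrt(3)*(1/12 + p) (L(Y, p) = (-12*sqrt(3))*(-1/(3 + 3*(-5)) + p) = (-12*sqrt(3))*(-1/(3 - 15) + p) = (-12*sqrt(3))*(-1/(-12) + p) = (-12*sqrt(3))*(-1*(-1/12) + p) = (-12*sqrt(3))*(1/12 + p) = -12*sqrt(3)*(1/12 + p))
(23 + L(5, -5))*182 = (23 + sqrt(3)*(-1 - 12*(-5)))*182 = (23 + sqrt(3)*(-1 + 60))*182 = (23 + sqrt(3)*59)*182 = (23 + 59*sqrt(3))*182 = 4186 + 10738*sqrt(3)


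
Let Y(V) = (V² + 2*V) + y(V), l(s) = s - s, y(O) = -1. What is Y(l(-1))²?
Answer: 1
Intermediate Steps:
l(s) = 0
Y(V) = -1 + V² + 2*V (Y(V) = (V² + 2*V) - 1 = -1 + V² + 2*V)
Y(l(-1))² = (-1 + 0² + 2*0)² = (-1 + 0 + 0)² = (-1)² = 1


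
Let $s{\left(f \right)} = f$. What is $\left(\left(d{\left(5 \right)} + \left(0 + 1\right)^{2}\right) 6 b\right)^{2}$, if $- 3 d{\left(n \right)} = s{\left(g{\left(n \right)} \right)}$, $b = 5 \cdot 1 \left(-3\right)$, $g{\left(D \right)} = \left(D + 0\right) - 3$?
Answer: $900$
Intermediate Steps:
$g{\left(D \right)} = -3 + D$ ($g{\left(D \right)} = D - 3 = -3 + D$)
$b = -15$ ($b = 5 \left(-3\right) = -15$)
$d{\left(n \right)} = 1 - \frac{n}{3}$ ($d{\left(n \right)} = - \frac{-3 + n}{3} = 1 - \frac{n}{3}$)
$\left(\left(d{\left(5 \right)} + \left(0 + 1\right)^{2}\right) 6 b\right)^{2} = \left(\left(\left(1 - \frac{5}{3}\right) + \left(0 + 1\right)^{2}\right) 6 \left(-15\right)\right)^{2} = \left(\left(\left(1 - \frac{5}{3}\right) + 1^{2}\right) \left(-90\right)\right)^{2} = \left(\left(- \frac{2}{3} + 1\right) \left(-90\right)\right)^{2} = \left(\frac{1}{3} \left(-90\right)\right)^{2} = \left(-30\right)^{2} = 900$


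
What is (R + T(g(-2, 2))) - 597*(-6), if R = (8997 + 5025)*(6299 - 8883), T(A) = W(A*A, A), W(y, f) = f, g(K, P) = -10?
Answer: -36229276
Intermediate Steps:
T(A) = A
R = -36232848 (R = 14022*(-2584) = -36232848)
(R + T(g(-2, 2))) - 597*(-6) = (-36232848 - 10) - 597*(-6) = -36232858 + 3582 = -36229276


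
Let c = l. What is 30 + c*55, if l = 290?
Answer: 15980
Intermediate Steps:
c = 290
30 + c*55 = 30 + 290*55 = 30 + 15950 = 15980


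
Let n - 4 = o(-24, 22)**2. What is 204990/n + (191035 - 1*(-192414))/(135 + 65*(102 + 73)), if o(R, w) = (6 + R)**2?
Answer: 1065347773/30207995 ≈ 35.267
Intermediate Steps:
n = 104980 (n = 4 + ((6 - 24)**2)**2 = 4 + ((-18)**2)**2 = 4 + 324**2 = 4 + 104976 = 104980)
204990/n + (191035 - 1*(-192414))/(135 + 65*(102 + 73)) = 204990/104980 + (191035 - 1*(-192414))/(135 + 65*(102 + 73)) = 204990*(1/104980) + (191035 + 192414)/(135 + 65*175) = 20499/10498 + 383449/(135 + 11375) = 20499/10498 + 383449/11510 = 1065347773/30207995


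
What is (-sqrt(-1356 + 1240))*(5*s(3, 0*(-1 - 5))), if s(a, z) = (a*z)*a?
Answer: 0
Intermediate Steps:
s(a, z) = z*a**2
(-sqrt(-1356 + 1240))*(5*s(3, 0*(-1 - 5))) = (-sqrt(-1356 + 1240))*(5*((0*(-1 - 5))*3**2)) = (-sqrt(-116))*(5*((0*(-6))*9)) = (-2*I*sqrt(29))*(5*(0*9)) = (-2*I*sqrt(29))*(5*0) = -2*I*sqrt(29)*0 = 0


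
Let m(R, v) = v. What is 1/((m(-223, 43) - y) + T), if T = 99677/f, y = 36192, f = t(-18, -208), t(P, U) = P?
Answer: -18/750359 ≈ -2.3989e-5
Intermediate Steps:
f = -18
T = -99677/18 (T = 99677/(-18) = 99677*(-1/18) = -99677/18 ≈ -5537.6)
1/((m(-223, 43) - y) + T) = 1/((43 - 1*36192) - 99677/18) = 1/((43 - 36192) - 99677/18) = 1/(-36149 - 99677/18) = 1/(-750359/18) = -18/750359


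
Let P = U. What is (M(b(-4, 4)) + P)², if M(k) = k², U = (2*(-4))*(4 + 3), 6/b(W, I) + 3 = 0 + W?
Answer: 7333264/2401 ≈ 3054.3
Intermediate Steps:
b(W, I) = 6/(-3 + W) (b(W, I) = 6/(-3 + (0 + W)) = 6/(-3 + W))
U = -56 (U = -8*7 = -56)
P = -56
(M(b(-4, 4)) + P)² = ((6/(-3 - 4))² - 56)² = ((6/(-7))² - 56)² = ((6*(-⅐))² - 56)² = ((-6/7)² - 56)² = (36/49 - 56)² = (-2708/49)² = 7333264/2401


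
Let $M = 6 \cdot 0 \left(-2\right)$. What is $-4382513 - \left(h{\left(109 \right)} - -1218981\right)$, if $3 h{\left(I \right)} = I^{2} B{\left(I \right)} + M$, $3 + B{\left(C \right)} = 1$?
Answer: $- \frac{16780720}{3} \approx -5.5936 \cdot 10^{6}$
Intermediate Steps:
$B{\left(C \right)} = -2$ ($B{\left(C \right)} = -3 + 1 = -2$)
$M = 0$ ($M = 0 \left(-2\right) = 0$)
$h{\left(I \right)} = - \frac{2 I^{2}}{3}$ ($h{\left(I \right)} = \frac{I^{2} \left(-2\right) + 0}{3} = \frac{- 2 I^{2} + 0}{3} = \frac{\left(-2\right) I^{2}}{3} = - \frac{2 I^{2}}{3}$)
$-4382513 - \left(h{\left(109 \right)} - -1218981\right) = -4382513 - \left(- \frac{2 \cdot 109^{2}}{3} - -1218981\right) = -4382513 - \left(\left(- \frac{2}{3}\right) 11881 + 1218981\right) = -4382513 - \left(- \frac{23762}{3} + 1218981\right) = -4382513 - \frac{3633181}{3} = - \frac{16780720}{3}$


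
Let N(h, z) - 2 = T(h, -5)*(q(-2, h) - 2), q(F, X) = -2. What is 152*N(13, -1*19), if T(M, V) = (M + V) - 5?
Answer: -1520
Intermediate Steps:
T(M, V) = -5 + M + V
N(h, z) = 42 - 4*h (N(h, z) = 2 + (-5 + h - 5)*(-2 - 2) = 2 + (-10 + h)*(-4) = 2 + (40 - 4*h) = 42 - 4*h)
152*N(13, -1*19) = 152*(42 - 4*13) = 152*(42 - 52) = 152*(-10) = -1520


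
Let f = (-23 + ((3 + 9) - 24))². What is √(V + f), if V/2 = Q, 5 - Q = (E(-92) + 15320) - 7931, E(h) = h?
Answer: I*√13359 ≈ 115.58*I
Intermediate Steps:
Q = -7292 (Q = 5 - ((-92 + 15320) - 7931) = 5 - (15228 - 7931) = 5 - 1*7297 = 5 - 7297 = -7292)
f = 1225 (f = (-23 + (12 - 24))² = (-23 - 12)² = (-35)² = 1225)
V = -14584 (V = 2*(-7292) = -14584)
√(V + f) = √(-14584 + 1225) = √(-13359) = I*√13359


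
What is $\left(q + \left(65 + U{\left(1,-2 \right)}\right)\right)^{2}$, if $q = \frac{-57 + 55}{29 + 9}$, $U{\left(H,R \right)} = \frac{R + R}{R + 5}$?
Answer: $\frac{13147876}{3249} \approx 4046.7$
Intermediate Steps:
$U{\left(H,R \right)} = \frac{2 R}{5 + R}$
$q = - \frac{1}{19}$ ($q = - \frac{2}{38} = \left(-2\right) \frac{1}{38} = - \frac{1}{19} \approx -0.052632$)
$\left(q + \left(65 + U{\left(1,-2 \right)}\right)\right)^{2} = \left(- \frac{1}{19} + \left(65 + 2 \left(-2\right) \frac{1}{5 - 2}\right)\right)^{2} = \left(- \frac{1}{19} + \left(65 + 2 \left(-2\right) \frac{1}{3}\right)\right)^{2} = \left(- \frac{1}{19} + \left(65 - \frac{4}{3}\right)\right)^{2} = \left(- \frac{1}{19} + \frac{191}{3}\right)^{2} = \left(\frac{3626}{57}\right)^{2} = \frac{13147876}{3249}$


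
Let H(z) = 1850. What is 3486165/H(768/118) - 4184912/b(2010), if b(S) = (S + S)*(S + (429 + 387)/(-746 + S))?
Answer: 120294434209/63854082 ≈ 1883.9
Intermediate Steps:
b(S) = 2*S*(S + 816/(-746 + S)) (b(S) = (2*S)*(S + 816/(-746 + S)) = 2*S*(S + 816/(-746 + S)))
3486165/H(768/118) - 4184912/b(2010) = 3486165/1850 - 4184912*(-746 + 2010)/(4020*(816 + 2010² - 746*2010)) = 3486165*(1/1850) - 4184912*316/(1005*(816 + 4040100 - 1499460)) = 697233/370 - 4184912/(2*2010*(1/1264)*2541456) = 697233/370 - 4184912/638540820/79 = 697233/370 - 4184912*79/638540820 = 697233/370 - 82652012/159635205 = 120294434209/63854082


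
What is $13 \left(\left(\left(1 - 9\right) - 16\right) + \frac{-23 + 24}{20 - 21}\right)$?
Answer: $-325$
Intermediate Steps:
$13 \left(\left(\left(1 - 9\right) - 16\right) + \frac{-23 + 24}{20 - 21}\right) = 13 \left(\left(-8 - 16\right) + 1 \frac{1}{-1}\right) = 13 \left(-24 + 1 \left(-1\right)\right) = 13 \left(-24 - 1\right) = 13 \left(-25\right) = -325$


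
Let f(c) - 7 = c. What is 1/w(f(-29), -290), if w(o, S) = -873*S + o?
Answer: 1/253148 ≈ 3.9503e-6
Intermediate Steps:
f(c) = 7 + c
w(o, S) = o - 873*S
1/w(f(-29), -290) = 1/((7 - 29) - 873*(-290)) = 1/(-22 + 253170) = 1/253148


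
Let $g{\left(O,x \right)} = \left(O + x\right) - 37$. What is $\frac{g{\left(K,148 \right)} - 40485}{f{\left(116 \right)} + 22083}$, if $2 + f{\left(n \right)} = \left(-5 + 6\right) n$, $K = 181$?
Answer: $- \frac{40193}{22197} \approx -1.8107$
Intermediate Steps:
$f{\left(n \right)} = -2 + n$ ($f{\left(n \right)} = -2 + \left(-5 + 6\right) n = -2 + 1 n = -2 + n$)
$g{\left(O,x \right)} = -37 + O + x$
$\frac{g{\left(K,148 \right)} - 40485}{f{\left(116 \right)} + 22083} = \frac{\left(-37 + 181 + 148\right) - 40485}{\left(-2 + 116\right) + 22083} = \frac{292 - 40485}{114 + 22083} = - \frac{40193}{22197}$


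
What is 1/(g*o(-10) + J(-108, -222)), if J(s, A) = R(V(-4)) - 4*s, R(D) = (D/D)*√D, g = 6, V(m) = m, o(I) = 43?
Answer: 345/238052 - I/238052 ≈ 0.0014493 - 4.2008e-6*I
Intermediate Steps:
R(D) = √D (R(D) = 1*√D = √D)
J(s, A) = -4*s + 2*I (J(s, A) = √(-4) - 4*s = 2*I - 4*s = -4*s + 2*I)
1/(g*o(-10) + J(-108, -222)) = 1/(6*43 + (-4*(-108) + 2*I)) = 1/(258 + (432 + 2*I)) = 1/(690 + 2*I) = (690 - 2*I)/476104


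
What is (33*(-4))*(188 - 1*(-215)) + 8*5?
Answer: -53156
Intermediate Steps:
(33*(-4))*(188 - 1*(-215)) + 8*5 = -132*(188 + 215) + 40 = -132*403 + 40 = -53196 + 40 = -53156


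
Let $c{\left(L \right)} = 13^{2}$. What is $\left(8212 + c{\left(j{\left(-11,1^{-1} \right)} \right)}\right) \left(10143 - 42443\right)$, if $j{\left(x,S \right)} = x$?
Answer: $-270706300$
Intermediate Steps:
$c{\left(L \right)} = 169$
$\left(8212 + c{\left(j{\left(-11,1^{-1} \right)} \right)}\right) \left(10143 - 42443\right) = \left(8212 + 169\right) \left(10143 - 42443\right) = 8381 \left(-32300\right) = -270706300$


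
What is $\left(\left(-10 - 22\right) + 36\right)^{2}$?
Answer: $16$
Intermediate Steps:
$\left(\left(-10 - 22\right) + 36\right)^{2} = \left(-32 + 36\right)^{2} = 4^{2} = 16$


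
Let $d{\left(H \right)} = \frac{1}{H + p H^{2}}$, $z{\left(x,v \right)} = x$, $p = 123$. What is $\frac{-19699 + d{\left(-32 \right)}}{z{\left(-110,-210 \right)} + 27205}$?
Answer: $- \frac{2480498079}{3411802400} \approx -0.72703$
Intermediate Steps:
$d{\left(H \right)} = \frac{1}{H + 123 H^{2}}$
$\frac{-19699 + d{\left(-32 \right)}}{z{\left(-110,-210 \right)} + 27205} = \frac{-19699 + \frac{1}{\left(-32\right) \left(1 + 123 \left(-32\right)\right)}}{-110 + 27205} = \frac{-19699 - \frac{1}{32 \left(1 - 3936\right)}}{27095} = \left(-19699 - \frac{1}{32 \left(-3935\right)}\right) \frac{1}{27095} = \left(-19699 - - \frac{1}{125920}\right) \frac{1}{27095} = \left(-19699 + \frac{1}{125920}\right) \frac{1}{27095} = \left(- \frac{2480498079}{125920}\right) \frac{1}{27095} = - \frac{2480498079}{3411802400}$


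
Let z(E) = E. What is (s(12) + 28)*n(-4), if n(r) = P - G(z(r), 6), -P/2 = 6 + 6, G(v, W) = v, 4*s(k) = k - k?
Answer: -560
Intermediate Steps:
s(k) = 0 (s(k) = (k - k)/4 = (1/4)*0 = 0)
P = -24 (P = -2*(6 + 6) = -2*12 = -24)
n(r) = -24 - r
(s(12) + 28)*n(-4) = (0 + 28)*(-24 - 1*(-4)) = 28*(-24 + 4) = 28*(-20) = -560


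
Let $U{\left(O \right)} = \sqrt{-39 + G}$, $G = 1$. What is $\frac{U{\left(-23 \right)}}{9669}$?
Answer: $\frac{i \sqrt{38}}{9669} \approx 0.00063754 i$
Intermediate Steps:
$U{\left(O \right)} = i \sqrt{38}$ ($U{\left(O \right)} = \sqrt{-39 + 1} = \sqrt{-38} = i \sqrt{38}$)
$\frac{U{\left(-23 \right)}}{9669} = \frac{i \sqrt{38}}{9669}$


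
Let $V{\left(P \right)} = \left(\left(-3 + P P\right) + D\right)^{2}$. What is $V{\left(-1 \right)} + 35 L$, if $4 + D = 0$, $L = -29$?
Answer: $-979$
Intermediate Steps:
$D = -4$ ($D = -4 + 0 = -4$)
$V{\left(P \right)} = \left(-7 + P^{2}\right)^{2}$ ($V{\left(P \right)} = \left(\left(-3 + P P\right) - 4\right)^{2} = \left(\left(-3 + P^{2}\right) - 4\right)^{2} = \left(-7 + P^{2}\right)^{2}$)
$V{\left(-1 \right)} + 35 L = \left(-7 + \left(-1\right)^{2}\right)^{2} + 35 \left(-29\right) = \left(-7 + 1\right)^{2} - 1015 = \left(-6\right)^{2} - 1015 = 36 - 1015 = -979$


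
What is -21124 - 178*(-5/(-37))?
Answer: -782478/37 ≈ -21148.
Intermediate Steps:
-21124 - 178*(-5/(-37)) = -21124 - 178*(-5*(-1/37)) = -21124 - 178*5/37 = -21124 - 1*890/37 = -21124 - 890/37 = -782478/37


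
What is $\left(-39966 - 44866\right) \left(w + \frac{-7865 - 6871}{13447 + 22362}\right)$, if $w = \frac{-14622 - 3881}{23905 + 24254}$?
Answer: $\frac{116410283683232}{1724525631} \approx 67503.0$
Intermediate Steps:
$w = - \frac{18503}{48159} \approx -0.38421$
$\left(-39966 - 44866\right) \left(w + \frac{-7865 - 6871}{13447 + 22362}\right) = \left(-39966 - 44866\right) \left(- \frac{18503}{48159} + \frac{-7865 - 6871}{13447 + 22362}\right) = - 84832 \left(- \frac{18503}{48159} - \frac{14736}{35809}\right) = \left(-84832\right) \left(- \frac{1372244951}{1724525631}\right) = \frac{116410283683232}{1724525631}$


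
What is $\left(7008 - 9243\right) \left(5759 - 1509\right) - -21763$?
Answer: $-9476987$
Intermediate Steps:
$\left(7008 - 9243\right) \left(5759 - 1509\right) - -21763 = \left(-2235\right) 4250 + 21763 = -9498750 + 21763 = -9476987$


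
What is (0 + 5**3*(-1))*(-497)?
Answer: 62125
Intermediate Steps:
(0 + 5**3*(-1))*(-497) = (0 + 125*(-1))*(-497) = (0 - 125)*(-497) = -125*(-497) = 62125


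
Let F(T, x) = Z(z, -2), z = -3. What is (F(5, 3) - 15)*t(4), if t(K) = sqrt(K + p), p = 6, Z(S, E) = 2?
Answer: -13*sqrt(10) ≈ -41.110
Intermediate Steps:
F(T, x) = 2
t(K) = sqrt(6 + K) (t(K) = sqrt(K + 6) = sqrt(6 + K))
(F(5, 3) - 15)*t(4) = (2 - 15)*sqrt(6 + 4) = -13*sqrt(10)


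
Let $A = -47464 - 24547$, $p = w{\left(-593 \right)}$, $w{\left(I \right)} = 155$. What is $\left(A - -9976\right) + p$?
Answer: $-61880$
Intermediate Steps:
$p = 155$
$A = -72011$ ($A = -47464 - 24547 = -72011$)
$\left(A - -9976\right) + p = \left(-72011 - -9976\right) + 155 = \left(-72011 + 9976\right) + 155 = -62035 + 155 = -61880$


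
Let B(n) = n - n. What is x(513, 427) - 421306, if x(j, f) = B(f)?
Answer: -421306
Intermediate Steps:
B(n) = 0
x(j, f) = 0
x(513, 427) - 421306 = 0 - 421306 = -421306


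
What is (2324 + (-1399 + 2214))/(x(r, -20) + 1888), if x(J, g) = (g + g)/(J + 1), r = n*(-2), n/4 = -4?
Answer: 2409/1448 ≈ 1.6637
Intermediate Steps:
n = -16 (n = 4*(-4) = -16)
r = 32 (r = -16*(-2) = 32)
x(J, g) = 2*g/(1 + J) (x(J, g) = (2*g)/(1 + J) = 2*g/(1 + J))
(2324 + (-1399 + 2214))/(x(r, -20) + 1888) = (2324 + (-1399 + 2214))/(2*(-20)/(1 + 32) + 1888) = (2324 + 815)/(2*(-20)/33 + 1888) = 3139/(2*(-20)*(1/33) + 1888) = 3139/(-40/33 + 1888) = 3139/(62264/33) = 3139*(33/62264) = 2409/1448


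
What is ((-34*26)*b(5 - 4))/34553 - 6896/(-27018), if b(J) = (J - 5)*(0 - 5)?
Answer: -119700376/466776477 ≈ -0.25644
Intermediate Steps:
b(J) = 25 - 5*J (b(J) = (-5 + J)*(-5) = 25 - 5*J)
((-34*26)*b(5 - 4))/34553 - 6896/(-27018) = ((-34*26)*(25 - 5*(5 - 4)))/34553 - 6896/(-27018) = -884*(25 - 5*1)*(1/34553) - 6896*(-1/27018) = -884*(25 - 5)*(1/34553) + 3448/13509 = -884*20*(1/34553) + 3448/13509 = -17680*1/34553 + 3448/13509 = -17680/34553 + 3448/13509 = -119700376/466776477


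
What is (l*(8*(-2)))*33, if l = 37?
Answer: -19536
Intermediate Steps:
(l*(8*(-2)))*33 = (37*(8*(-2)))*33 = (37*(-16))*33 = -592*33 = -19536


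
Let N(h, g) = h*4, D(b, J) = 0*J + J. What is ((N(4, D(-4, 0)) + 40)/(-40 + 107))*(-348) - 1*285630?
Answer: -19156698/67 ≈ -2.8592e+5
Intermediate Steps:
D(b, J) = J (D(b, J) = 0 + J = J)
N(h, g) = 4*h
((N(4, D(-4, 0)) + 40)/(-40 + 107))*(-348) - 1*285630 = ((4*4 + 40)/(-40 + 107))*(-348) - 1*285630 = ((16 + 40)/67)*(-348) - 285630 = (56*(1/67))*(-348) - 285630 = (56/67)*(-348) - 285630 = -19488/67 - 285630 = -19156698/67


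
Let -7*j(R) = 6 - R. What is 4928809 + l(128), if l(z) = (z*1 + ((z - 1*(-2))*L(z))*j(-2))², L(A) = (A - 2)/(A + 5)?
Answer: 87188578817/17689 ≈ 4.9290e+6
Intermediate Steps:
L(A) = (-2 + A)/(5 + A)
j(R) = -6/7 + R/7 (j(R) = -(6 - R)/7 = -6/7 + R/7)
l(z) = (z - 8*(-2 + z)*(2 + z)/(7*(5 + z)))² (l(z) = (z*1 + ((z - 1*(-2))*((-2 + z)/(5 + z)))*(-6/7 + (⅐)*(-2)))² = (z + ((z + 2)*((-2 + z)/(5 + z)))*(-6/7 - 2/7))² = (z + ((2 + z)*((-2 + z)/(5 + z)))*(-8/7))² = (z + ((-2 + z)*(2 + z)/(5 + z))*(-8/7))² = (z - 8*(-2 + z)*(2 + z)/(7*(5 + z)))²)
4928809 + l(128) = 4928809 + (-32 + 128² - 35*128)²/(49*(5 + 128)²) = 4928809 + (1/49)*(-32 + 16384 - 4480)²/133² = 4928809 + (1/49)*(1/17689)*11872² = 4928809 + (1/49)*(1/17689)*140944384 = 4928809 + 2876416/17689 = 87188578817/17689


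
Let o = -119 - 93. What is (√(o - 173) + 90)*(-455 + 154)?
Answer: -27090 - 301*I*√385 ≈ -27090.0 - 5906.0*I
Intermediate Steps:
o = -212
(√(o - 173) + 90)*(-455 + 154) = (√(-212 - 173) + 90)*(-455 + 154) = (√(-385) + 90)*(-301) = (I*√385 + 90)*(-301) = (90 + I*√385)*(-301) = -27090 - 301*I*√385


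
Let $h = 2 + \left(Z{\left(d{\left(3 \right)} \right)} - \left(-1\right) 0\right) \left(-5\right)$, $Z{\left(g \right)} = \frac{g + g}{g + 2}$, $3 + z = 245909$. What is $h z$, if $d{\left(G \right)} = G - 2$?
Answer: $- \frac{983624}{3} \approx -3.2787 \cdot 10^{5}$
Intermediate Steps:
$z = 245906$ ($z = -3 + 245909 = 245906$)
$d{\left(G \right)} = -2 + G$
$Z{\left(g \right)} = \frac{2 g}{2 + g}$
$h = - \frac{4}{3}$ ($h = 2 + \left(\frac{2 \left(-2 + 3\right)}{2 + \left(-2 + 3\right)} - \left(-1\right) 0\right) \left(-5\right) = 2 + \left(2 \cdot 1 \frac{1}{2 + 1} - 0\right) \left(-5\right) = 2 + \left(2 \cdot 1 \cdot \frac{1}{3} + 0\right) \left(-5\right) = 2 + \left(\frac{2}{3} + 0\right) \left(-5\right) = 2 + \frac{2}{3} \left(-5\right) = 2 - \frac{10}{3} = - \frac{4}{3} \approx -1.3333$)
$h z = \left(- \frac{4}{3}\right) 245906 = - \frac{983624}{3}$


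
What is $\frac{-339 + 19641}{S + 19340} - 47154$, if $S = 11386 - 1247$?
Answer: $- \frac{1390033464}{29479} \approx -47153.0$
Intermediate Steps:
$S = 10139$
$\frac{-339 + 19641}{S + 19340} - 47154 = \frac{-339 + 19641}{10139 + 19340} - 47154 = \frac{19302}{29479} - 47154 = - \frac{1390033464}{29479}$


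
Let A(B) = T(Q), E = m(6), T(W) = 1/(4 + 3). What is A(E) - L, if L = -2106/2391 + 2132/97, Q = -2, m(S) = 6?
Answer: -11340461/541163 ≈ -20.956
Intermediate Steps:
T(W) = ⅐ (T(W) = 1/7 = ⅐)
E = 6
L = 1631110/77309 (L = -2106*1/2391 + 2132*(1/97) = -702/797 + 2132/97 = 1631110/77309 ≈ 21.099)
A(B) = ⅐
A(E) - L = ⅐ - 1*1631110/77309 = ⅐ - 1631110/77309 = -11340461/541163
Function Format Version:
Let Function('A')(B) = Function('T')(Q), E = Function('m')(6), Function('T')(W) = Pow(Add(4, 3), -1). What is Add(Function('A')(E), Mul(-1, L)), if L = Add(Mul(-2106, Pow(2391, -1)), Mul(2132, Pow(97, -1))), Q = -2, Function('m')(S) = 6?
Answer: Rational(-11340461, 541163) ≈ -20.956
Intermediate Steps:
Function('T')(W) = Rational(1, 7) (Function('T')(W) = Pow(7, -1) = Rational(1, 7))
E = 6
L = Rational(1631110, 77309) (L = Add(Mul(-2106, Rational(1, 2391)), Mul(2132, Rational(1, 97))) = Add(Rational(-702, 797), Rational(2132, 97)) = Rational(1631110, 77309) ≈ 21.099)
Function('A')(B) = Rational(1, 7)
Add(Function('A')(E), Mul(-1, L)) = Add(Rational(1, 7), Mul(-1, Rational(1631110, 77309))) = Add(Rational(1, 7), Rational(-1631110, 77309)) = Rational(-11340461, 541163)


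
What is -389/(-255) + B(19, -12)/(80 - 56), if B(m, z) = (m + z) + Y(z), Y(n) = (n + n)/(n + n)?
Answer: 158/85 ≈ 1.8588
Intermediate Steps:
Y(n) = 1 (Y(n) = (2*n)/((2*n)) = (2*n)*(1/(2*n)) = 1)
B(m, z) = 1 + m + z (B(m, z) = (m + z) + 1 = 1 + m + z)
-389/(-255) + B(19, -12)/(80 - 56) = -389/(-255) + (1 + 19 - 12)/(80 - 56) = -389*(-1/255) + 8/24 = 389/255 + 8*(1/24) = 389/255 + ⅓ = 158/85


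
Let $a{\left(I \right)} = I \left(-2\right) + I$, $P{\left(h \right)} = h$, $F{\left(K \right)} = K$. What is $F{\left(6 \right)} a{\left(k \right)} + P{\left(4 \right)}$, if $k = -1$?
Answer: $10$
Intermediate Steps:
$a{\left(I \right)} = - I$ ($a{\left(I \right)} = - 2 I + I = - I$)
$F{\left(6 \right)} a{\left(k \right)} + P{\left(4 \right)} = 6 \left(\left(-1\right) \left(-1\right)\right) + 4 = 6 \cdot 1 + 4 = 6 + 4 = 10$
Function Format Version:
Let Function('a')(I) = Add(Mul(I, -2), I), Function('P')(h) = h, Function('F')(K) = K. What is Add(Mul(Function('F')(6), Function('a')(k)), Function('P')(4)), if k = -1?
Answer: 10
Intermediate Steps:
Function('a')(I) = Mul(-1, I) (Function('a')(I) = Add(Mul(-2, I), I) = Mul(-1, I))
Add(Mul(Function('F')(6), Function('a')(k)), Function('P')(4)) = Add(Mul(6, Mul(-1, -1)), 4) = Add(Mul(6, 1), 4) = Add(6, 4) = 10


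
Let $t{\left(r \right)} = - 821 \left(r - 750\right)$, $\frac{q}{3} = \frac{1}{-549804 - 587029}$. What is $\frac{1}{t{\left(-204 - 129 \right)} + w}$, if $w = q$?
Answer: $\frac{1136833}{1010807104116} \approx 1.1247 \cdot 10^{-6}$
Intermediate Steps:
$q = - \frac{3}{1136833}$ ($q = \frac{3}{-549804 - 587029} = \frac{3}{-1136833} = 3 \left(- \frac{1}{1136833}\right) = - \frac{3}{1136833} \approx -2.6389 \cdot 10^{-6}$)
$t{\left(r \right)} = 615750 - 821 r$ ($t{\left(r \right)} = - 821 \left(-750 + r\right) = 615750 - 821 r$)
$w = - \frac{3}{1136833} \approx -2.6389 \cdot 10^{-6}$
$\frac{1}{t{\left(-204 - 129 \right)} + w} = \frac{1}{\left(615750 - 821 \left(-204 - 129\right)\right) - \frac{3}{1136833}} = \frac{1}{\left(615750 - -273393\right) - \frac{3}{1136833}} = \frac{1}{\left(615750 + 273393\right) - \frac{3}{1136833}} = \frac{1}{889143 - \frac{3}{1136833}} = \frac{1}{\frac{1010807104116}{1136833}} = \frac{1136833}{1010807104116}$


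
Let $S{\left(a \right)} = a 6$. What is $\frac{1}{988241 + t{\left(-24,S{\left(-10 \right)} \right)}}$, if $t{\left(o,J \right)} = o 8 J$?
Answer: $\frac{1}{999761} \approx 1.0002 \cdot 10^{-6}$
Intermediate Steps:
$S{\left(a \right)} = 6 a$
$t{\left(o,J \right)} = 8 J o$ ($t{\left(o,J \right)} = 8 o J = 8 J o$)
$\frac{1}{988241 + t{\left(-24,S{\left(-10 \right)} \right)}} = \frac{1}{988241 + 8 \cdot 6 \left(-10\right) \left(-24\right)} = \frac{1}{988241 + 8 \left(-60\right) \left(-24\right)} = \frac{1}{988241 + 11520} = \frac{1}{999761}$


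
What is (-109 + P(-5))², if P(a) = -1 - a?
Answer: 11025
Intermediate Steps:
(-109 + P(-5))² = (-109 + (-1 - 1*(-5)))² = (-109 + (-1 + 5))² = (-109 + 4)² = (-105)² = 11025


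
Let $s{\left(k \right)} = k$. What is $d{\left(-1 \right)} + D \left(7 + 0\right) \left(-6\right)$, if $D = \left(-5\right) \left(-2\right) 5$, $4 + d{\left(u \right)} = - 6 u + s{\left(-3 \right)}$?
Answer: $-2101$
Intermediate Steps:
$d{\left(u \right)} = -7 - 6 u$ ($d{\left(u \right)} = -4 - \left(3 + 6 u\right) = -7 - 6 u$)
$D = 50$ ($D = 10 \cdot 5 = 50$)
$d{\left(-1 \right)} + D \left(7 + 0\right) \left(-6\right) = \left(-7 - -6\right) + 50 \left(7 + 0\right) \left(-6\right) = \left(-7 + 6\right) + 50 \cdot 7 \left(-6\right) = -1 + 50 \left(-42\right) = -1 - 2100 = -2101$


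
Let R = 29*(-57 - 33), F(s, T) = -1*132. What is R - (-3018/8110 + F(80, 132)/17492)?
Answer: -46275131478/17732515 ≈ -2609.6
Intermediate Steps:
F(s, T) = -132
R = -2610 (R = 29*(-90) = -2610)
R - (-3018/8110 + F(80, 132)/17492) = -2610 - (-3018/8110 - 132/17492) = -2610 - (-3018*1/8110 - 132*1/17492) = -2610 - (-1509/4055 - 33/4373) = -2610 - 1*(-6732672/17732515) = -2610 + 6732672/17732515 = -46275131478/17732515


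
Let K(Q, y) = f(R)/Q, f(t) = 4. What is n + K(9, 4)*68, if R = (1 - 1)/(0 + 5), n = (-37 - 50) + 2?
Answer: -493/9 ≈ -54.778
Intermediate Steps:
n = -85 (n = -87 + 2 = -85)
R = 0 (R = 0/5 = 0*(1/5) = 0)
K(Q, y) = 4/Q
n + K(9, 4)*68 = -85 + (4/9)*68 = -85 + 272/9 = -493/9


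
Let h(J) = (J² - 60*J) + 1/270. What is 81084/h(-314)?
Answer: 21892680/31707721 ≈ 0.69045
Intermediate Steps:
h(J) = 1/270 + J² - 60*J (h(J) = (J² - 60*J) + 1/270 = 1/270 + J² - 60*J)
81084/h(-314) = 81084/(1/270 + (-314)² - 60*(-314)) = 81084/(1/270 + 98596 + 18840) = 81084/(31707721/270) = 81084*(270/31707721) = 21892680/31707721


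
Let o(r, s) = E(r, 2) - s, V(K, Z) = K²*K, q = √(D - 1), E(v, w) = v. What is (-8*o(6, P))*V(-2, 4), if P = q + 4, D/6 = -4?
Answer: 128 - 320*I ≈ 128.0 - 320.0*I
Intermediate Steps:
D = -24 (D = 6*(-4) = -24)
q = 5*I (q = √(-24 - 1) = √(-25) = 5*I ≈ 5.0*I)
P = 4 + 5*I (P = 5*I + 4 = 4 + 5*I ≈ 4.0 + 5.0*I)
V(K, Z) = K³
o(r, s) = r - s
(-8*o(6, P))*V(-2, 4) = -8*(6 - (4 + 5*I))*(-2)³ = -8*(6 + (-4 - 5*I))*(-8) = -8*(2 - 5*I)*(-8) = (-16 + 40*I)*(-8) = 128 - 320*I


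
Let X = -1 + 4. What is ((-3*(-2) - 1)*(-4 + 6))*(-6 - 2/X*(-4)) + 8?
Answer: -76/3 ≈ -25.333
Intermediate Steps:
X = 3
((-3*(-2) - 1)*(-4 + 6))*(-6 - 2/X*(-4)) + 8 = ((-3*(-2) - 1)*(-4 + 6))*(-6 - 2/3*(-4)) + 8 = ((6 - 1)*2)*(-6 - 2/3*(-4)) + 8 = (5*2)*(-6 - 2*⅓*(-4)) + 8 = 10*(-6 - ⅔*(-4)) + 8 = 10*(-6 + 8/3) + 8 = 10*(-10/3) + 8 = -100/3 + 8 = -76/3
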